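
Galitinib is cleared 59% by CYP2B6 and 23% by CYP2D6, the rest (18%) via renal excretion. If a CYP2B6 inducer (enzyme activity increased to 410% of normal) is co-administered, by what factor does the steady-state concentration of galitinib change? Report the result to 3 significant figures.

0.353

The CYP2B6 pathway (59% of clearance) rises to 4.1× activity: 0.59 × 4.1 = 2.419.
CYP2D6 (23%) and the residual 18% are unaffected.
New clearance relative to baseline: 2.419 + 0.23 + 0.18 = 2.829.
Steady-state concentration is inversely proportional to clearance, so the fold-change is 1 / 2.829 = 0.353.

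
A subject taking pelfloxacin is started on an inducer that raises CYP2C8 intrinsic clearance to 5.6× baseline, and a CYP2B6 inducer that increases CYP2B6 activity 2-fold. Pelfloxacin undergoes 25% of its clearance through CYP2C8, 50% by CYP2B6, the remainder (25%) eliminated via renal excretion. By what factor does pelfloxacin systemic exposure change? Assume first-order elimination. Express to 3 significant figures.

0.377

The CYP2C8 pathway (25% of clearance) is boosted to 5.6× activity: 0.25 × 5.6 = 1.4.
The CYP2B6 pathway (50% of clearance) increases to 2× activity: 0.5 × 2 = 1.
The remaining 25% of clearance is unaffected.
CL_new/CL_old = 1.4 + 1 + 0.25 = 2.65.
Because systemic exposure varies inversely with clearance, the combined effect is 1 / 2.65 = 0.377.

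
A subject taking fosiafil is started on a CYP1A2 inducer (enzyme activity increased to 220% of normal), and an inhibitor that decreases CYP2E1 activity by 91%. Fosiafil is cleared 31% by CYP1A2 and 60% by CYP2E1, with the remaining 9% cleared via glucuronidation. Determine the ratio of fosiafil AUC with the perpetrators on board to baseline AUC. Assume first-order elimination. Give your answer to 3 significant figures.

1.21

CYP1A2: 0.31 × 2.2 = 0.682
CYP2E1: 0.6 × 0.09 = 0.054
Other: 0.09 (unchanged)
New clearance relative to baseline: 0.682 + 0.054 + 0.09 = 0.826.
AUC ∝ 1/CL: fold-change = 1 / 0.826 = 1.21.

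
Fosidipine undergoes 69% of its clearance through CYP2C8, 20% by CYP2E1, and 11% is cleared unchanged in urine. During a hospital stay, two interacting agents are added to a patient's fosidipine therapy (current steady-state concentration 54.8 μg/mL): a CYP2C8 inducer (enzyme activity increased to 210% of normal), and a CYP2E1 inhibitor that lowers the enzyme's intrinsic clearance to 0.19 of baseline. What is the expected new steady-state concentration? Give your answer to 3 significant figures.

The CYP2C8 pathway (69% of clearance) is boosted to 2.1× activity: 0.69 × 2.1 = 1.449.
The CYP2E1 pathway (20% of clearance) drops to 0.19× activity: 0.2 × 0.19 = 0.038.
Non-CYP routes (11%) are unchanged.
CL_new/CL_old = 1.449 + 0.038 + 0.11 = 1.597.
Dividing the baseline by the relative clearance: 54.8 / 1.597 = 34.3 μg/mL.

34.3 μg/mL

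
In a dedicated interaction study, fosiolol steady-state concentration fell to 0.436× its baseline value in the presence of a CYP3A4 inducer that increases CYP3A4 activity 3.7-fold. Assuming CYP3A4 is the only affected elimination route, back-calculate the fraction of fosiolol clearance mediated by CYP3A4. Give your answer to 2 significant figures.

CL'/CL = 1 / 0.436 = 2.294
3.7·fm + (1 − fm) = 2.294
fm = (2.294 − 1) / (3.7 − 1) = 0.48

0.48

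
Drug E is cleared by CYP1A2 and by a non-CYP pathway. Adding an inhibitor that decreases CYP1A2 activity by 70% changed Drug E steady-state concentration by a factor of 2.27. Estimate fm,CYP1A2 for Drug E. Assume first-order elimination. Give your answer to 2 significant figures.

0.80

Let fm be the CYP1A2 fraction. New clearance relative to baseline = fm × 0.3 + (1 − fm).
Steady-state concentration ratio = 1 / (new CL fraction), so new CL fraction = 1 / 2.27 = 0.4405.
fm × 0.3 + 1 − fm = 0.4405  ⇒  fm × (0.3 − 1) = −0.5595  ⇒  fm = 0.80.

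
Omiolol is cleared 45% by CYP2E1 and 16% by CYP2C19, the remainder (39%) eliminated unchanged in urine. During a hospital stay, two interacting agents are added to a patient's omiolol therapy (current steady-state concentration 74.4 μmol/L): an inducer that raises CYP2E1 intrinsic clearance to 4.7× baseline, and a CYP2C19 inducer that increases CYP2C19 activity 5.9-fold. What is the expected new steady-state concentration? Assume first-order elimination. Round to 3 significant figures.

CYP2E1: 0.45 × 4.7 = 2.115
CYP2C19: 0.16 × 5.9 = 0.944
Other: 0.39 (unchanged)
Relative clearance = 2.115 + 0.944 + 0.39 = 3.449.
New steady-state concentration = 74.4 / 3.449 = 21.6 μmol/L (concentration scales inversely with clearance).

21.6 μmol/L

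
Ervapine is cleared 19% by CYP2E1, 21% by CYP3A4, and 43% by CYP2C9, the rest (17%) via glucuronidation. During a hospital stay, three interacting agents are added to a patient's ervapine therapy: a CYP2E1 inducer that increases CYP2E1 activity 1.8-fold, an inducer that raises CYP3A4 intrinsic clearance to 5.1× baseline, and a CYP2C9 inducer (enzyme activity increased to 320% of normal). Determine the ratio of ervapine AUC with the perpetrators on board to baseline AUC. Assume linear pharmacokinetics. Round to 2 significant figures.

0.34

The CYP2E1 pathway (19% of clearance) increases to 1.8× activity: 0.19 × 1.8 = 0.342.
The CYP3A4 pathway (21% of clearance) increases to 5.1× activity: 0.21 × 5.1 = 1.071.
The CYP2C9 pathway (43% of clearance) rises to 3.2× activity: 0.43 × 3.2 = 1.376.
The remaining 17% of clearance is unaffected.
Relative clearance = 0.342 + 1.071 + 1.376 + 0.17 = 2.959.
Net AUC ratio = 1 / 2.959 = 0.34.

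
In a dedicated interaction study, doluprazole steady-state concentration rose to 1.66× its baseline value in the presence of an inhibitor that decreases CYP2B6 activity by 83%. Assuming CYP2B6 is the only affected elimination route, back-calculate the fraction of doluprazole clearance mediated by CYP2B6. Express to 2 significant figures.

Let x = fm,CYP2B6. Because steady-state concentration ∝ 1/CL, relative clearance fell to 1/1.66 = 0.6024.
Setting x·0.17 + (1 − x) = 0.6024 and solving: x = (0.6024 − 1)/(0.17 − 1) = 0.48.

0.48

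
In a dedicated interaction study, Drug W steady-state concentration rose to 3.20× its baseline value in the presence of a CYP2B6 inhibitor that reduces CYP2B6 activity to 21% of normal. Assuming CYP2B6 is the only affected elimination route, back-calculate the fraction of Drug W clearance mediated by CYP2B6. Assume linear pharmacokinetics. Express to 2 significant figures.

0.87

Call the CYP2B6 fraction fm. After the interaction, CL_new/CL_old = fm × 0.21 + (1 − fm).
Steady-state concentration ratio = 1 / (new CL fraction), so new CL fraction = 1 / 3.20 = 0.3125.
fm × 0.21 + 1 − fm = 0.3125  ⇒  fm × (0.21 − 1) = −0.6875  ⇒  fm = 0.87.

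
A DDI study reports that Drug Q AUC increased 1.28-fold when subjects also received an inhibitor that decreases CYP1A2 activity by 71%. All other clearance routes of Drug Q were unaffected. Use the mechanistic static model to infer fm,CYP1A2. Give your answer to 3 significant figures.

0.308

CL'/CL = 1 / 1.28 = 0.7812
0.29·fm + (1 − fm) = 0.7812
fm = (0.7812 − 1) / (0.29 − 1) = 0.308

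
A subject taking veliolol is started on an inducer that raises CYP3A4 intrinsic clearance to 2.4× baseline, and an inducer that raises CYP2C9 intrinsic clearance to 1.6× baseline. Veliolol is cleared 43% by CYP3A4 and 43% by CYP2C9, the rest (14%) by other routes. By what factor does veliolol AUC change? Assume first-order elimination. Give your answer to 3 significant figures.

0.538

The CYP3A4 pathway (43% of clearance) increases to 2.4× activity: 0.43 × 2.4 = 1.032.
The CYP2C9 pathway (43% of clearance) is boosted to 1.6× activity: 0.43 × 1.6 = 0.688.
The remaining 14% of clearance is unaffected.
CL_new/CL_old = 1.032 + 0.688 + 0.14 = 1.86.
Because AUC varies inversely with clearance, the combined effect is 1 / 1.86 = 0.538.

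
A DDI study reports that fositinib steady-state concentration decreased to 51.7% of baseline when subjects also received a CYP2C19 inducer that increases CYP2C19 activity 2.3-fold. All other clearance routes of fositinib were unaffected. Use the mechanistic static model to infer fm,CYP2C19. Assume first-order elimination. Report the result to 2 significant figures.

0.72

Write x for the fraction cleared via CYP2C19. The observed steady-state concentration change means clearance rose to 1/0.517 = 1.934 of baseline.
Only the CYP2C19 route changed, so 1.934 = x·2.3 + (1 − x), giving x = 0.72.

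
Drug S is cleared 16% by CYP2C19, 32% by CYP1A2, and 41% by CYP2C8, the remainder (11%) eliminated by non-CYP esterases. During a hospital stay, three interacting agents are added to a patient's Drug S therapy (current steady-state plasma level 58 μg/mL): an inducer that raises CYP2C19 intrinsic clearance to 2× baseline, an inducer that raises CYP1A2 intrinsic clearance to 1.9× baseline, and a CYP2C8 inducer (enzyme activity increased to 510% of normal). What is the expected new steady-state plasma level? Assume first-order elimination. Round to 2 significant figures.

The CYP2C19 pathway (16% of clearance) is boosted to 2× activity: 0.16 × 2 = 0.32.
The CYP1A2 pathway (32% of clearance) increases to 1.9× activity: 0.32 × 1.9 = 0.608.
The CYP2C8 pathway (41% of clearance) increases to 5.1× activity: 0.41 × 5.1 = 2.091.
Non-CYP routes (11%) are unchanged.
Relative clearance = 0.32 + 0.608 + 2.091 + 0.11 = 3.129.
Dividing the baseline by the relative clearance: 58 / 3.129 = 19 μg/mL.

19 μg/mL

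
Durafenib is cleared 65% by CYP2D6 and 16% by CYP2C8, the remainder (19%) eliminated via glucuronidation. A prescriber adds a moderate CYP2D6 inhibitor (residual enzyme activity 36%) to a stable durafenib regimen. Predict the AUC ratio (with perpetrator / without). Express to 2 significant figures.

CYP2D6: 0.65 × 0.36 = 0.234
CYP2C8: 0.16 (unchanged)
Other: 0.19 (unchanged)
New clearance relative to baseline: 0.234 + 0.16 + 0.19 = 0.584.
AUC ratio = CL_old/CL_new = 1 / 0.584 = 1.7.

1.7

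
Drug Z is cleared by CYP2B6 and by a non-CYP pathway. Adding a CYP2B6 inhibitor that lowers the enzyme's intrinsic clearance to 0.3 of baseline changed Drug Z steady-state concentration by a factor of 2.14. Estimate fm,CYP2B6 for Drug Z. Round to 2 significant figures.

0.76

CL'/CL = 1 / 2.14 = 0.4673
0.3·fm + (1 − fm) = 0.4673
fm = (0.4673 − 1) / (0.3 − 1) = 0.76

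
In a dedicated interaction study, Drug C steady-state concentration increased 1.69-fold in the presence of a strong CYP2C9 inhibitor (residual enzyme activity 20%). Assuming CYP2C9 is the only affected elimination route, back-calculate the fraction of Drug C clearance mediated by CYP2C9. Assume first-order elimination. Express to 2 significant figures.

0.51

Let fm be the CYP2C9 fraction. New clearance relative to baseline = fm × 0.2 + (1 − fm).
Steady-state concentration ratio = 1 / (new CL fraction), so new CL fraction = 1 / 1.69 = 0.5917.
fm × 0.2 + 1 − fm = 0.5917  ⇒  fm × (0.2 − 1) = −0.4083  ⇒  fm = 0.51.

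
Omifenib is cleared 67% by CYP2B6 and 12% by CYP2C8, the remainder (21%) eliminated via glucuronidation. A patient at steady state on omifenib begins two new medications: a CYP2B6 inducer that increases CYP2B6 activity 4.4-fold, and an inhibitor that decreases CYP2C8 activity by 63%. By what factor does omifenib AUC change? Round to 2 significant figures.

0.31

The CYP2B6 pathway (67% of clearance) is boosted to 4.4× activity: 0.67 × 4.4 = 2.948.
The CYP2C8 pathway (12% of clearance) is reduced to 0.37× activity: 0.12 × 0.37 = 0.0444.
The remaining 21% of clearance is unaffected.
Relative clearance = 2.948 + 0.0444 + 0.21 = 3.2024.
Net AUC ratio = 1 / 3.2024 = 0.31.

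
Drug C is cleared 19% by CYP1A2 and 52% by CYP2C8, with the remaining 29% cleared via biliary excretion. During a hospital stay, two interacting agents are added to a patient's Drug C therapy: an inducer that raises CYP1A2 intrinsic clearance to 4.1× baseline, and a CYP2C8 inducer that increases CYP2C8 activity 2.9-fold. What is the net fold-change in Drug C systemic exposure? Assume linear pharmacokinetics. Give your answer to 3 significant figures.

0.388

CYP1A2: 0.19 × 4.1 = 0.779
CYP2C8: 0.52 × 2.9 = 1.508
Other: 0.29 (unchanged)
CL_new/CL_old = 0.779 + 1.508 + 0.29 = 2.577.
Systemic exposure ∝ 1/CL: fold-change = 1 / 2.577 = 0.388.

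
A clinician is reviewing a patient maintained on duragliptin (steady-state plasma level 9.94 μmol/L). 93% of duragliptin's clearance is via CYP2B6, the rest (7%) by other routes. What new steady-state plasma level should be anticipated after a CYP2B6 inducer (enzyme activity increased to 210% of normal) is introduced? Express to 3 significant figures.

4.91 μmol/L

The CYP2B6 pathway (93% of clearance) increases to 2.1× activity: 0.93 × 2.1 = 1.953.
The remaining 7% of clearance is unaffected.
CL_new/CL_old = 1.953 + 0.07 = 2.023.
With dosing unchanged, steady-state plasma level scales as 1/CL: 9.94 / 2.023 = 4.91 μmol/L.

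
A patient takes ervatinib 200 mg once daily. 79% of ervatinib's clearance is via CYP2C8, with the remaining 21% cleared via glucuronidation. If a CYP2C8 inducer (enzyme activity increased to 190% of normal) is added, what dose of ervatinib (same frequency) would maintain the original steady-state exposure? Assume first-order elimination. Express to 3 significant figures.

CYP2C8: 0.79 × 1.9 = 1.501
Other: 0.21 (unchanged)
New clearance relative to baseline: 1.501 + 0.21 = 1.711.
To maintain the same steady-state level, dose must scale with clearance: new dose = 200 × 1.711 = 342 mg.

342 mg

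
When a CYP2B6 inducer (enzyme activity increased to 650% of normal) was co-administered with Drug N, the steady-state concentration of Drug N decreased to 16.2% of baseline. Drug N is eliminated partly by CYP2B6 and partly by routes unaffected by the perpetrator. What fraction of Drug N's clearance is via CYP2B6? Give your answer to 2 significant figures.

Let fm be the CYP2B6 fraction. New clearance relative to baseline = fm × 6.5 + (1 − fm).
Steady-state concentration ratio = 1 / (new CL fraction), so new CL fraction = 1 / 0.162 = 6.173.
fm × 6.5 + 1 − fm = 6.173  ⇒  fm × (6.5 − 1) = 5.173  ⇒  fm = 0.94.

0.94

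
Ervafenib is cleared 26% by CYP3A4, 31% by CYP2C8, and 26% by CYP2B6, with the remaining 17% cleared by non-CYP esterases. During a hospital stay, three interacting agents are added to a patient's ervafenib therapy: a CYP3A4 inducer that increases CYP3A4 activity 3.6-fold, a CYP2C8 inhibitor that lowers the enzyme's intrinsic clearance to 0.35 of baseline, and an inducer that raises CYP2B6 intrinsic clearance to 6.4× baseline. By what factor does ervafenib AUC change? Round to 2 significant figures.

0.35

CYP3A4: 0.26 × 3.6 = 0.936
CYP2C8: 0.31 × 0.35 = 0.1085
CYP2B6: 0.26 × 6.4 = 1.664
Other: 0.17 (unchanged)
CL_new/CL_old = 0.936 + 0.1085 + 1.664 + 0.17 = 2.8785.
AUC ∝ 1/CL: fold-change = 1 / 2.8785 = 0.35.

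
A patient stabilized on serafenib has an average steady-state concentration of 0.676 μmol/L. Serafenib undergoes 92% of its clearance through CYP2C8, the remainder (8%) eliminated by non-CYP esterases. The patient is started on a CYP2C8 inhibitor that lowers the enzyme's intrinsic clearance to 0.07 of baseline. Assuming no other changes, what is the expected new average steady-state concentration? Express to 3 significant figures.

CYP2C8: 0.92 × 0.07 = 0.0644
Other: 0.08 (unchanged)
New clearance relative to baseline: 0.0644 + 0.08 = 0.1444.
With dosing unchanged, average steady-state concentration scales as 1/CL: 0.676 / 0.1444 = 4.68 μmol/L.

4.68 μmol/L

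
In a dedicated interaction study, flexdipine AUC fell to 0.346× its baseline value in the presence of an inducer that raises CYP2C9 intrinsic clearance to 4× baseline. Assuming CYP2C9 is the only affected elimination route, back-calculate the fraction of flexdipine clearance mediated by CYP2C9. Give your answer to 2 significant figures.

CL'/CL = 1 / 0.346 = 2.89
4·fm + (1 − fm) = 2.89
fm = (2.89 − 1) / (4 − 1) = 0.63

0.63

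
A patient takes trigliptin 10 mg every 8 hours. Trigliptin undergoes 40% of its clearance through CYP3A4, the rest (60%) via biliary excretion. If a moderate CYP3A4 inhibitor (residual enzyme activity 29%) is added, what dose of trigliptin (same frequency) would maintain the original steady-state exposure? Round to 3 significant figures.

7.16 mg

The CYP3A4 pathway (40% of clearance) drops to 0.29× activity: 0.4 × 0.29 = 0.116.
The remaining 60% of clearance is unaffected.
CL_new/CL_old = 0.116 + 0.6 = 0.716.
Css,avg = (dose rate)/CL, so holding Css fixed requires dose ∝ CL: 10 × 0.716 = 7.16 mg.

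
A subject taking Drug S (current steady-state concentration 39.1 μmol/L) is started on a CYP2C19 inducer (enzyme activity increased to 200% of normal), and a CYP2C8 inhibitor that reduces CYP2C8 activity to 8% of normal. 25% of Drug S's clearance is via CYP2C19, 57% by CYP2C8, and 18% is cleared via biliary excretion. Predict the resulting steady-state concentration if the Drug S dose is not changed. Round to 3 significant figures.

53.9 μmol/L

The CYP2C19 pathway (25% of clearance) increases to 2× activity: 0.25 × 2 = 0.5.
The CYP2C8 pathway (57% of clearance) drops to 0.08× activity: 0.57 × 0.08 = 0.0456.
The remaining 18% of clearance is unaffected.
CL_new/CL_old = 0.5 + 0.0456 + 0.18 = 0.7256.
Dividing the baseline by the relative clearance: 39.1 / 0.7256 = 53.9 μmol/L.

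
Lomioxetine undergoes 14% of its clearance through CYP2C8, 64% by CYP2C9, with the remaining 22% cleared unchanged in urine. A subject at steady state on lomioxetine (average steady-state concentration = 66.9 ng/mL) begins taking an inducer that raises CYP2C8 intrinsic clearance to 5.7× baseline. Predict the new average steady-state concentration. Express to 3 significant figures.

40.3 ng/mL

The CYP2C8 pathway (14% of clearance) increases to 5.7× activity: 0.14 × 5.7 = 0.798.
CYP2C9 (64%) and the residual 22% are unaffected.
Relative clearance = 0.798 + 0.64 + 0.22 = 1.658.
Average steady-state concentration ∝ 1/CL, so new value = 66.9 / 1.658 = 40.3 ng/mL.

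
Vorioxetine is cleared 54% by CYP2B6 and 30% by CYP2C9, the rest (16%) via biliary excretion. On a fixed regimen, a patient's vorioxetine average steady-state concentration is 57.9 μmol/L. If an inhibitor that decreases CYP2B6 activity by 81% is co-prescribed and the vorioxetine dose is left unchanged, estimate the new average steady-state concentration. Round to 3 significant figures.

103 μmol/L

CYP2B6: 0.54 × 0.19 = 0.1026
CYP2C9: 0.3 (unchanged)
Other: 0.16 (unchanged)
New clearance relative to baseline: 0.1026 + 0.3 + 0.16 = 0.5626.
With dosing unchanged, average steady-state concentration scales as 1/CL: 57.9 / 0.5626 = 103 μmol/L.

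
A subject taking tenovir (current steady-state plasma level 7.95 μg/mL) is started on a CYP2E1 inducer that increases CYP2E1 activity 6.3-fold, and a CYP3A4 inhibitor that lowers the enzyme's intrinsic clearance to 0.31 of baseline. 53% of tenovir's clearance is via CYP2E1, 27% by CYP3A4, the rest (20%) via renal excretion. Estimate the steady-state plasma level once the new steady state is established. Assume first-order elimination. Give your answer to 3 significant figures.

The CYP2E1 pathway (53% of clearance) is boosted to 6.3× activity: 0.53 × 6.3 = 3.339.
The CYP3A4 pathway (27% of clearance) falls to 0.31× activity: 0.27 × 0.31 = 0.0837.
Non-CYP routes (20%) are unchanged.
New clearance relative to baseline: 3.339 + 0.0837 + 0.2 = 3.6227.
Dividing the baseline by the relative clearance: 7.95 / 3.6227 = 2.19 μg/mL.

2.19 μg/mL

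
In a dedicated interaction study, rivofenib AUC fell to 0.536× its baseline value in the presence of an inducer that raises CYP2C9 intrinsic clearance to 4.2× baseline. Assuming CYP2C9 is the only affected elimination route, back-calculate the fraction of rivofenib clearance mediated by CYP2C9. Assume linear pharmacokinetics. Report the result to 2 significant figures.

Write x for the fraction cleared via CYP2C9. The observed AUC change means clearance rose to 1/0.536 = 1.866 of baseline.
Only the CYP2C9 route changed, so 1.866 = x·4.2 + (1 − x), giving x = 0.27.

0.27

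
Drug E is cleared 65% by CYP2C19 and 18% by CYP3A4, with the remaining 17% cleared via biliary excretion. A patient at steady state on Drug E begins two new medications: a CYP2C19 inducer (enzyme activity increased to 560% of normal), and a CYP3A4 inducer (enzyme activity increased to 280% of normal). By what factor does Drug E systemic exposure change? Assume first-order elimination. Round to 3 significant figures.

The CYP2C19 pathway (65% of clearance) rises to 5.6× activity: 0.65 × 5.6 = 3.64.
The CYP3A4 pathway (18% of clearance) increases to 2.8× activity: 0.18 × 2.8 = 0.504.
Non-CYP routes (17%) are unchanged.
CL_new/CL_old = 3.64 + 0.504 + 0.17 = 4.314.
Systemic exposure ∝ 1/CL: fold-change = 1 / 4.314 = 0.232.

0.232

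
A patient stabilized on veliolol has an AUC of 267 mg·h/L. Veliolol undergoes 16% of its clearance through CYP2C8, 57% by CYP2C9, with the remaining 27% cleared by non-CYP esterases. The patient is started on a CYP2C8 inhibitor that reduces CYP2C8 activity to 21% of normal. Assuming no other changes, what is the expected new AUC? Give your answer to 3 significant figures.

306 mg·h/L

The CYP2C8 pathway (16% of clearance) drops to 0.21× activity: 0.16 × 0.21 = 0.0336.
CYP2C9 (57%) and the residual 27% are unaffected.
CL_new/CL_old = 0.0336 + 0.57 + 0.27 = 0.8736.
With dosing unchanged, AUC scales as 1/CL: 267 / 0.8736 = 306 mg·h/L.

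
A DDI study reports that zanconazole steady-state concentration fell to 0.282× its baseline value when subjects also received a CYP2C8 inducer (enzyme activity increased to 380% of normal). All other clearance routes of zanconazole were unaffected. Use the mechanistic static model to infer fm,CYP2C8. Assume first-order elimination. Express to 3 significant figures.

Call the CYP2C8 fraction fm. After the interaction, CL_new/CL_old = fm × 3.8 + (1 − fm).
Steady-state concentration ratio = 1 / (new CL fraction), so new CL fraction = 1 / 0.282 = 3.546.
fm × 3.8 + 1 − fm = 3.546  ⇒  fm × (3.8 − 1) = 2.546  ⇒  fm = 0.909.

0.909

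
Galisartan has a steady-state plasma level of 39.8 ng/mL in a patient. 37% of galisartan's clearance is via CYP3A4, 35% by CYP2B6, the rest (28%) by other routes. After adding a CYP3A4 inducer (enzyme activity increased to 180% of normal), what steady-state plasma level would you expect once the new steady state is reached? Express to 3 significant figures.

30.7 ng/mL

The CYP3A4 pathway (37% of clearance) is boosted to 1.8× activity: 0.37 × 1.8 = 0.666.
CYP2B6 (35%) and the residual 28% are unaffected.
Relative clearance = 0.666 + 0.35 + 0.28 = 1.296.
With dosing unchanged, steady-state plasma level scales as 1/CL: 39.8 / 1.296 = 30.7 ng/mL.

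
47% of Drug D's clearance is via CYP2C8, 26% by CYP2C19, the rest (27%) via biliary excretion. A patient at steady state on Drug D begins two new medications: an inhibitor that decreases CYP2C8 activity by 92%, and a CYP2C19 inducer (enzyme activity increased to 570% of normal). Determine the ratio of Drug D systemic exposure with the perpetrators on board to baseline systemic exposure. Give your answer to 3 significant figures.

0.559

CYP2C8: 0.47 × 0.08 = 0.0376
CYP2C19: 0.26 × 5.7 = 1.482
Other: 0.27 (unchanged)
New clearance relative to baseline: 0.0376 + 1.482 + 0.27 = 1.7896.
Net systemic exposure ratio = 1 / 1.7896 = 0.559.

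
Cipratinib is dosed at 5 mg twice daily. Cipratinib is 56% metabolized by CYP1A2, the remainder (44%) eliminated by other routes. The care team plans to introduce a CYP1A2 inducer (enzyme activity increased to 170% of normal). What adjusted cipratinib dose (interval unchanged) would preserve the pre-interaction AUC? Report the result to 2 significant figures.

7.0 mg

The CYP1A2 pathway (56% of clearance) increases to 1.7× activity: 0.56 × 1.7 = 0.952.
The remaining 44% of clearance is unaffected.
Relative clearance = 0.952 + 0.44 = 1.392.
Exposure is unchanged when dose changes in proportion to clearance. New dose = 5 mg × 1.392 = 7.0 mg.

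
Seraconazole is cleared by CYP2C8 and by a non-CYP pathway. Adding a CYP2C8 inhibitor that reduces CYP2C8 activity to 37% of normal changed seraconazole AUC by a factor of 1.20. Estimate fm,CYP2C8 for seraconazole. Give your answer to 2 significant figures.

Let fm be the CYP2C8 fraction. New clearance relative to baseline = fm × 0.37 + (1 − fm).
AUC ratio = 1 / (new CL fraction), so new CL fraction = 1 / 1.20 = 0.8333.
fm × 0.37 + 1 − fm = 0.8333  ⇒  fm × (0.37 − 1) = −0.1667  ⇒  fm = 0.26.

0.26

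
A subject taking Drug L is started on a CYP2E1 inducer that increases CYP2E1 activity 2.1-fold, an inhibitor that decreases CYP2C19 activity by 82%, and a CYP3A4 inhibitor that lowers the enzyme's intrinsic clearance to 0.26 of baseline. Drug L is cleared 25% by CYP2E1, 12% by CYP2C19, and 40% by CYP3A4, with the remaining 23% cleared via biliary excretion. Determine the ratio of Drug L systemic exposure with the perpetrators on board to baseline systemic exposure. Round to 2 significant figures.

The CYP2E1 pathway (25% of clearance) is boosted to 2.1× activity: 0.25 × 2.1 = 0.525.
The CYP2C19 pathway (12% of clearance) drops to 0.18× activity: 0.12 × 0.18 = 0.0216.
The CYP3A4 pathway (40% of clearance) is reduced to 0.26× activity: 0.4 × 0.26 = 0.104.
Non-CYP routes (23%) are unchanged.
New clearance relative to baseline: 0.525 + 0.0216 + 0.104 + 0.23 = 0.8806.
Systemic exposure ∝ 1/CL: fold-change = 1 / 0.8806 = 1.1.

1.1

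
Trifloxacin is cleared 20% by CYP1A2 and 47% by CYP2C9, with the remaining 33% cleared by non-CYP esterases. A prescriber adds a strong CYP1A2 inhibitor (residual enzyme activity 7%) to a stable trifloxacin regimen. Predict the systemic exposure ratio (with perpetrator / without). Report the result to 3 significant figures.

1.23

The CYP1A2 pathway (20% of clearance) falls to 0.07× activity: 0.2 × 0.07 = 0.014.
CYP2C9 (47%) and the residual 33% are unaffected.
Relative clearance = 0.014 + 0.47 + 0.33 = 0.814.
Systemic exposure is inversely proportional to clearance, so the fold-change is 1 / 0.814 = 1.23.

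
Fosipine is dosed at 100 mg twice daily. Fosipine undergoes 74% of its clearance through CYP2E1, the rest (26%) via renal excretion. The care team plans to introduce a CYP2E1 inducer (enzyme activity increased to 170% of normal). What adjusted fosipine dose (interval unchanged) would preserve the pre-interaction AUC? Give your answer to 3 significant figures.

The CYP2E1 pathway (74% of clearance) increases to 1.7× activity: 0.74 × 1.7 = 1.258.
Non-CYP routes (26%) are unchanged.
CL_new/CL_old = 1.258 + 0.26 = 1.518.
To maintain the same steady-state level, dose must scale with clearance: new dose = 100 × 1.518 = 152 mg.

152 mg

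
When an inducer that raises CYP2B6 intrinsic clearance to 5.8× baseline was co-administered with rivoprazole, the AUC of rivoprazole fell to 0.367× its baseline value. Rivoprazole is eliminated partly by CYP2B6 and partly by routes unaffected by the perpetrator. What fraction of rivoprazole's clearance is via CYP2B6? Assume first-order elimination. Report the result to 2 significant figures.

0.36

Let fm be the CYP2B6 fraction. New clearance relative to baseline = fm × 5.8 + (1 − fm).
AUC ratio = 1 / (new CL fraction), so new CL fraction = 1 / 0.367 = 2.725.
fm × 5.8 + 1 − fm = 2.725  ⇒  fm × (5.8 − 1) = 1.725  ⇒  fm = 0.36.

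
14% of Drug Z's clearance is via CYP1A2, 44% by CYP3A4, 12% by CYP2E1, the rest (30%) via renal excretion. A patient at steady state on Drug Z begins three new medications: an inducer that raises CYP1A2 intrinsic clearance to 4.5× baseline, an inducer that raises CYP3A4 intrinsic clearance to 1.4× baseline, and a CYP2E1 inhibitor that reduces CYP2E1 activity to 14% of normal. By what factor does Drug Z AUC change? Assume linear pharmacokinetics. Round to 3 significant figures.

The CYP1A2 pathway (14% of clearance) is boosted to 4.5× activity: 0.14 × 4.5 = 0.63.
The CYP3A4 pathway (44% of clearance) increases to 1.4× activity: 0.44 × 1.4 = 0.616.
The CYP2E1 pathway (12% of clearance) falls to 0.14× activity: 0.12 × 0.14 = 0.0168.
Non-CYP routes (30%) are unchanged.
Relative clearance = 0.63 + 0.616 + 0.0168 + 0.3 = 1.5628.
Because AUC varies inversely with clearance, the combined effect is 1 / 1.5628 = 0.640.

0.640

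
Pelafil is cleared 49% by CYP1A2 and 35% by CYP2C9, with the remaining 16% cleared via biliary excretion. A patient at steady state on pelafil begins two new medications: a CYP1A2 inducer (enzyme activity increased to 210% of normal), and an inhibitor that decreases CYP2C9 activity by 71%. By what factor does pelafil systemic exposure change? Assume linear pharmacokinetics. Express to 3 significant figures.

CYP1A2: 0.49 × 2.1 = 1.029
CYP2C9: 0.35 × 0.29 = 0.1015
Other: 0.16 (unchanged)
Relative clearance = 1.029 + 0.1015 + 0.16 = 1.2905.
Net systemic exposure ratio = 1 / 1.2905 = 0.775.

0.775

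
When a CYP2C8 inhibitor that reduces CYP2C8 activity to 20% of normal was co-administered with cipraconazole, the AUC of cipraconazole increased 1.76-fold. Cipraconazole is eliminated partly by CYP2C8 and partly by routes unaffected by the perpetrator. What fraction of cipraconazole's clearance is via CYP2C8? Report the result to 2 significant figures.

0.54

Let fm be the CYP2C8 fraction. New clearance relative to baseline = fm × 0.2 + (1 − fm).
AUC ratio = 1 / (new CL fraction), so new CL fraction = 1 / 1.76 = 0.5682.
fm × 0.2 + 1 − fm = 0.5682  ⇒  fm × (0.2 − 1) = −0.4318  ⇒  fm = 0.54.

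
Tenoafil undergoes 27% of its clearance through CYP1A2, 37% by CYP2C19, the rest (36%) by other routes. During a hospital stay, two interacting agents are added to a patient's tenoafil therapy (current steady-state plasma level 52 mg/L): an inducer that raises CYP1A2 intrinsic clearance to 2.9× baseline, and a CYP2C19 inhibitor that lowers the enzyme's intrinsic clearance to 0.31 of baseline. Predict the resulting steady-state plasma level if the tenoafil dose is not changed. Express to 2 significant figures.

41 mg/L

CYP1A2: 0.27 × 2.9 = 0.783
CYP2C19: 0.37 × 0.31 = 0.1147
Other: 0.36 (unchanged)
CL_new/CL_old = 0.783 + 0.1147 + 0.36 = 1.2577.
Steady-state plasma level ∝ 1/CL: new value = 52 / 1.2577 = 41 mg/L.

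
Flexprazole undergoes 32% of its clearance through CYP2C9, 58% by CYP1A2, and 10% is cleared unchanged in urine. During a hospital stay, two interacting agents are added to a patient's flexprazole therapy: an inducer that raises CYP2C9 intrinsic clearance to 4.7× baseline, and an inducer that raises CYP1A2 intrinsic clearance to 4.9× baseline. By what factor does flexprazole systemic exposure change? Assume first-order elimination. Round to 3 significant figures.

CYP2C9: 0.32 × 4.7 = 1.504
CYP1A2: 0.58 × 4.9 = 2.842
Other: 0.1 (unchanged)
CL_new/CL_old = 1.504 + 2.842 + 0.1 = 4.446.
Net systemic exposure ratio = 1 / 4.446 = 0.225.

0.225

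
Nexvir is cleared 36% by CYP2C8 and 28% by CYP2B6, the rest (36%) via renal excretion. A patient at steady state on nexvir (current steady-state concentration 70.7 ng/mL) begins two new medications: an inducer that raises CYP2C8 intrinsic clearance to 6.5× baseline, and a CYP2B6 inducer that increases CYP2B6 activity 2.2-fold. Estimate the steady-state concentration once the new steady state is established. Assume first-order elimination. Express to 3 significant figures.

CYP2C8: 0.36 × 6.5 = 2.34
CYP2B6: 0.28 × 2.2 = 0.616
Other: 0.36 (unchanged)
CL_new/CL_old = 2.34 + 0.616 + 0.36 = 3.316.
New steady-state concentration = 70.7 / 3.316 = 21.3 ng/mL (concentration scales inversely with clearance).

21.3 ng/mL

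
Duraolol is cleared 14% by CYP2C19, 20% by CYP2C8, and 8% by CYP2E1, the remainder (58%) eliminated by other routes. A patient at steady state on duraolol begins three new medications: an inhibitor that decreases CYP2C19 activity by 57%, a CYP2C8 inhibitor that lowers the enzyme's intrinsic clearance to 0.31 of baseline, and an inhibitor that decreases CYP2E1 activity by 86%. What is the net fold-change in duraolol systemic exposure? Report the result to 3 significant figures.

The CYP2C19 pathway (14% of clearance) is reduced to 0.43× activity: 0.14 × 0.43 = 0.0602.
The CYP2C8 pathway (20% of clearance) drops to 0.31× activity: 0.2 × 0.31 = 0.062.
The CYP2E1 pathway (8% of clearance) drops to 0.14× activity: 0.08 × 0.14 = 0.0112.
The remaining 58% of clearance is unaffected.
Relative clearance = 0.0602 + 0.062 + 0.0112 + 0.58 = 0.7134.
Because systemic exposure varies inversely with clearance, the combined effect is 1 / 0.7134 = 1.40.

1.40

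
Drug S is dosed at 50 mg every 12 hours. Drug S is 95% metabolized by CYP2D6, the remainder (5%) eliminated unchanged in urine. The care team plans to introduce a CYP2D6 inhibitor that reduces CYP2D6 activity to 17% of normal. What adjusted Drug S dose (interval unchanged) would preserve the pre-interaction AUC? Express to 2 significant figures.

11 mg

CYP2D6: 0.95 × 0.17 = 0.1615
Other: 0.05 (unchanged)
Relative clearance = 0.1615 + 0.05 = 0.2115.
Css,avg = (dose rate)/CL, so holding Css fixed requires dose ∝ CL: 50 × 0.2115 = 11 mg.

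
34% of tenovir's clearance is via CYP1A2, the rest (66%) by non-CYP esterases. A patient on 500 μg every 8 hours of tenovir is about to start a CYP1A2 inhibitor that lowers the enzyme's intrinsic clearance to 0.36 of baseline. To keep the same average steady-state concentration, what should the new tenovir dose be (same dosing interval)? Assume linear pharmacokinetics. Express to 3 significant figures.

391 μg

The CYP1A2 pathway (34% of clearance) is reduced to 0.36× activity: 0.34 × 0.36 = 0.1224.
The remaining 66% of clearance is unaffected.
Relative clearance = 0.1224 + 0.66 = 0.7824.
Exposure is unchanged when dose changes in proportion to clearance. New dose = 500 μg × 0.7824 = 391 μg.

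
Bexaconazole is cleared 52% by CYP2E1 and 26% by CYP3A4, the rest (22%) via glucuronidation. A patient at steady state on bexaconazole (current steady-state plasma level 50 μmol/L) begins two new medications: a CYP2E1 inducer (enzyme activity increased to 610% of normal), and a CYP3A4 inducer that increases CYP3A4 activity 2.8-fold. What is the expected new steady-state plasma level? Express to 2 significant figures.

12 μmol/L

CYP2E1: 0.52 × 6.1 = 3.172
CYP3A4: 0.26 × 2.8 = 0.728
Other: 0.22 (unchanged)
New clearance relative to baseline: 3.172 + 0.728 + 0.22 = 4.12.
New steady-state plasma level = 50 / 4.12 = 12 μmol/L (concentration scales inversely with clearance).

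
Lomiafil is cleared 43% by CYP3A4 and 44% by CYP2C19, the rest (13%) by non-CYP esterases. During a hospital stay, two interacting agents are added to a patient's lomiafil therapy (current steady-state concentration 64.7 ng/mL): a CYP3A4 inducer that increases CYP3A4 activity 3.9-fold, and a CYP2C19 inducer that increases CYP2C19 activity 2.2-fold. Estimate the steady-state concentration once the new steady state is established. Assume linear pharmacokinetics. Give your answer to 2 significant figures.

The CYP3A4 pathway (43% of clearance) rises to 3.9× activity: 0.43 × 3.9 = 1.677.
The CYP2C19 pathway (44% of clearance) rises to 2.2× activity: 0.44 × 2.2 = 0.968.
The remaining 13% of clearance is unaffected.
CL_new/CL_old = 1.677 + 0.968 + 0.13 = 2.775.
New steady-state concentration = 64.7 / 2.775 = 23 ng/mL (concentration scales inversely with clearance).

23 ng/mL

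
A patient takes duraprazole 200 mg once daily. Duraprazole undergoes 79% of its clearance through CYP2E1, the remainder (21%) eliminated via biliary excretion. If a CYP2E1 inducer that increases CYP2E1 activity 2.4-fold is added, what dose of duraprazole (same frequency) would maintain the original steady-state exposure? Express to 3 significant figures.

421 mg

The CYP2E1 pathway (79% of clearance) increases to 2.4× activity: 0.79 × 2.4 = 1.896.
Non-CYP routes (21%) are unchanged.
Relative clearance = 1.896 + 0.21 = 2.106.
Exposure is unchanged when dose changes in proportion to clearance. New dose = 200 mg × 2.106 = 421 mg.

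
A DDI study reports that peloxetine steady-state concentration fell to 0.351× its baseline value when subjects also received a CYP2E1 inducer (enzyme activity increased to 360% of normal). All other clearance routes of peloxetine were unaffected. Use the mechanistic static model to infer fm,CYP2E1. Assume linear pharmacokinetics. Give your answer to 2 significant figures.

0.71

Let x = fm,CYP2E1. Because steady-state concentration ∝ 1/CL, relative clearance rose to 1/0.351 = 2.849.
Setting x·3.6 + (1 − x) = 2.849 and solving: x = (2.849 − 1)/(3.6 − 1) = 0.71.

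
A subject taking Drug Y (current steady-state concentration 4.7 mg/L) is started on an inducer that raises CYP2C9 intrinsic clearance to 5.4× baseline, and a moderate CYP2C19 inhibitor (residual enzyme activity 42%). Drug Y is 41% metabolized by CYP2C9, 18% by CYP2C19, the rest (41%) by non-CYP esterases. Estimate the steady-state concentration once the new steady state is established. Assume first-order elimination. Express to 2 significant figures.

CYP2C9: 0.41 × 5.4 = 2.214
CYP2C19: 0.18 × 0.42 = 0.0756
Other: 0.41 (unchanged)
CL_new/CL_old = 2.214 + 0.0756 + 0.41 = 2.6996.
Steady-state concentration ∝ 1/CL: new value = 4.7 / 2.6996 = 1.7 mg/L.

1.7 mg/L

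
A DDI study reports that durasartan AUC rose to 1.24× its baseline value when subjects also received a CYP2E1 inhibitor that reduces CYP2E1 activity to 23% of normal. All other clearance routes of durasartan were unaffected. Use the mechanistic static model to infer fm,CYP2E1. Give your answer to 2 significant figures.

Call the CYP2E1 fraction fm. After the interaction, CL_new/CL_old = fm × 0.23 + (1 − fm).
AUC ratio = 1 / (new CL fraction), so new CL fraction = 1 / 1.24 = 0.8065.
fm × 0.23 + 1 − fm = 0.8065  ⇒  fm × (0.23 − 1) = −0.1935  ⇒  fm = 0.25.

0.25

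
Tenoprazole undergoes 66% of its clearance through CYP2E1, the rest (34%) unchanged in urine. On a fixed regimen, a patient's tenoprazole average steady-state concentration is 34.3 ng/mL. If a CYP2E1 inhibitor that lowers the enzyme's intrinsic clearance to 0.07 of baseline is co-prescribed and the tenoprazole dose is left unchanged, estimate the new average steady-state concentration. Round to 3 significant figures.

88.8 ng/mL

The CYP2E1 pathway (66% of clearance) falls to 0.07× activity: 0.66 × 0.07 = 0.0462.
Non-CYP routes (34%) are unchanged.
Relative clearance = 0.0462 + 0.34 = 0.3862.
With dosing unchanged, average steady-state concentration scales as 1/CL: 34.3 / 0.3862 = 88.8 ng/mL.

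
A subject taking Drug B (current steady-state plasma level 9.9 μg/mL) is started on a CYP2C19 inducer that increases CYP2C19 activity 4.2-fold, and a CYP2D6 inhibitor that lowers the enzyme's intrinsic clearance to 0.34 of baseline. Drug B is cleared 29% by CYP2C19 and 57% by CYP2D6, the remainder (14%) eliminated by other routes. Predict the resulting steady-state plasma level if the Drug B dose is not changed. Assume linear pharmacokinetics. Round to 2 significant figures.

6.4 μg/mL

The CYP2C19 pathway (29% of clearance) is boosted to 4.2× activity: 0.29 × 4.2 = 1.218.
The CYP2D6 pathway (57% of clearance) drops to 0.34× activity: 0.57 × 0.34 = 0.1938.
The remaining 14% of clearance is unaffected.
Relative clearance = 1.218 + 0.1938 + 0.14 = 1.5518.
Dividing the baseline by the relative clearance: 9.9 / 1.5518 = 6.4 μg/mL.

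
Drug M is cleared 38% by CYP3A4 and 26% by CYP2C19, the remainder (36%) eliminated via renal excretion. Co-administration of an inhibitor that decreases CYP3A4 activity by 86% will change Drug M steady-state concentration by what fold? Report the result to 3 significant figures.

The CYP3A4 pathway (38% of clearance) is reduced to 0.14× activity: 0.38 × 0.14 = 0.0532.
CYP2C19 (26%) and the residual 36% are unaffected.
Relative clearance = 0.0532 + 0.26 + 0.36 = 0.6732.
Since steady-state concentration ∝ 1/CL, the ratio is 1 / 0.6732 = 1.49.

1.49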